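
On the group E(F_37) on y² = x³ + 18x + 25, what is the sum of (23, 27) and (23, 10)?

O

The two points share x = 23 and their y-coordinates satisfy 27 + 10 ≡ 0 (mod 37), so they are inverses. Their sum is ∞.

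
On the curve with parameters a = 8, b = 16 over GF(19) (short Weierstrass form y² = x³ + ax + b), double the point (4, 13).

tangent at (4, 13): λ = (3·4² + 8)/(2·13) ≡ 18/7. 7⁻¹ ≡ 11 (mod 19) since 7·11 = 77 ≡ 1, so λ ≡ 18·11 ≡ 8.
  x = λ² - 4 - 4 = 64 - 8 ≡ 18; y = λ·(4 - 18) - 13 ≡ 8. → (18, 8)

(18, 8)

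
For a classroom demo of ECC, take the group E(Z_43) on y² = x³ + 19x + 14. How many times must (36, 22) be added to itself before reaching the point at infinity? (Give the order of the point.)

8

2P: tangent at (36, 22): λ = (3·36² + 19)/(2·22) ≡ 37/1. 1⁻¹ ≡ 1 (mod 43) since 1·1 = 1 ≡ 1, so λ ≡ 37·1 ≡ 37.
  x = λ² - 36 - 36 = 1369 - 72 ≡ 7; y = λ·(36 - 7) - 22 ≡ 19. → (7, 19)
3P: (7, 19) + (36, 22). λ = (22 - 19)/(36 - 7) ≡ 3/29 mod 43. 29⁻¹ ≡ 3 (mod 43), so λ ≡ 9.
  x = λ² - 7 - 36 = 81 - 43 ≡ 38; y = λ·(7 - 38) - 19 ≡ 3. → (38, 3)
4P: (38, 3) + (36, 22). λ = (22 - 3)/(36 - 38) ≡ 19/41 mod 43. 41⁻¹ ≡ 21 (mod 43) since 41·21 = 861 ≡ 1, so λ ≡ 12.
  x = λ² - 38 - 36 = 144 - 74 ≡ 27; y = λ·(38 - 27) - 3 ≡ 0. → (27, 0)
5P: (27, 0) + (36, 22). λ = (22 - 0)/(36 - 27) ≡ 22/9 mod 43. 9⁻¹ ≡ 24 (mod 43) since 9·24 = 216 ≡ 1, so λ ≡ 12.
  x = λ² - 27 - 36 = 144 - 63 ≡ 38; y = λ·(27 - 38) - 0 ≡ 40. → (38, 40)
6P: (38, 40) + (36, 22). λ = (22 - 40)/(36 - 38) ≡ 25/41 mod 43. 41⁻¹ ≡ 21 (mod 43), so λ ≡ 9.
  x = λ² - 38 - 36 = 81 - 74 ≡ 7; y = λ·(38 - 7) - 40 ≡ 24. → (7, 24)
7P: (7, 24) + (36, 22). λ = (22 - 24)/(36 - 7) ≡ 41/29 mod 43. 29⁻¹ ≡ 3 (mod 43), so λ ≡ 37.
  x = λ² - 7 - 36 = 1369 - 43 ≡ 36; y = λ·(7 - 36) - 24 ≡ 21. → (36, 21)
8P: (36, 21) + (36, 22): same x and y₁ ≡ -y₂, so the sum is the point at infinity.
8P = the point at infinity, so the order is 8.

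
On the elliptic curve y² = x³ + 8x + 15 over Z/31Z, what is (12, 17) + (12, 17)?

(11, 16)

tangent at (12, 17): λ = (3·12² + 8)/(2·17) ≡ 6/3. 3⁻¹ ≡ 21 (mod 31) since 3·21 = 63 ≡ 1, so λ ≡ 6·21 ≡ 2.
  x = λ² - 12 - 12 = 4 - 24 ≡ 11; y = λ·(12 - 11) - 17 ≡ 16. → (11, 16)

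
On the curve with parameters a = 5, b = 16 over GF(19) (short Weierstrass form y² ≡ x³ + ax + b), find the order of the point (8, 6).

2P: tangent at (8, 6): λ = (3·8² + 5)/(2·6) ≡ 7/12. 12⁻¹ ≡ 8 (mod 19) since 12·8 = 96 ≡ 1, so λ ≡ 7·8 ≡ 18.
  x = λ² - 8 - 8 = 324 - 16 ≡ 4; y = λ·(8 - 4) - 6 ≡ 9. → (4, 9)
3P: (4, 9) + (8, 6). λ = (6 - 9)/(8 - 4) ≡ 16/4 mod 19. 4⁻¹ ≡ 5 (mod 19), so λ ≡ 4.
  x = λ² - 4 - 8 = 16 - 12 ≡ 4; y = λ·(4 - 4) - 9 ≡ 10. → (4, 10)
4P: (4, 10) + (8, 6). λ = (6 - 10)/(8 - 4) ≡ 15/4 mod 19. 4⁻¹ ≡ 5 (mod 19), so λ ≡ 18.
  x = λ² - 4 - 8 = 324 - 12 ≡ 8; y = λ·(4 - 8) - 10 ≡ 13. → (8, 13)
5P: (8, 13) + (8, 6): same x and y₁ ≡ -y₂, so the sum is O.
5P = O, so the order is 5.

5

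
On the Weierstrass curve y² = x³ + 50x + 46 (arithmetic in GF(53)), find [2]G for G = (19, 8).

(0, 29)

tangent at (19, 8): λ = (3·19² + 50)/(2·8) ≡ 20/16. 16⁻¹ ≡ 10 (mod 53) since 16·10 = 160 ≡ 1, so λ ≡ 20·10 ≡ 41.
  x = λ² - 19 - 19 = 1681 - 38 ≡ 0; y = λ·(19 - 0) - 8 ≡ 29. → (0, 29)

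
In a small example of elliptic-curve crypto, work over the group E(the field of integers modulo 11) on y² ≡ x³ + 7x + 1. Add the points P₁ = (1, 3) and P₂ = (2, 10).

(1, 3) + (2, 10). λ = (10 - 3)/(2 - 1) ≡ 7/1 mod 11. 1⁻¹ ≡ 1 (mod 11), so λ ≡ 7.
  x = λ² - 1 - 2 = 49 - 3 ≡ 2; y = λ·(1 - 2) - 3 ≡ 1. → (2, 1)

(2, 1)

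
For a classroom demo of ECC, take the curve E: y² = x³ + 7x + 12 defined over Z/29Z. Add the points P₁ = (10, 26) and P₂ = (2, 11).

(11, 12)

(10, 26) + (2, 11). λ = (11 - 26)/(2 - 10) ≡ 14/21 mod 29. 21⁻¹ ≡ 18 (mod 29) since 21·18 = 378 ≡ 1, so λ ≡ 20.
  x = λ² - 10 - 2 = 400 - 12 ≡ 11; y = λ·(10 - 11) - 26 ≡ 12. → (11, 12)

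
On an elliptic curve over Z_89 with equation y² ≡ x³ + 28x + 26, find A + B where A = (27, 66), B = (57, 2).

(23, 56)

(27, 66) + (57, 2). λ = (2 - 66)/(57 - 27) ≡ 25/30 mod 89. 30⁻¹ ≡ 3 (mod 89) since 30·3 = 90 ≡ 1, so λ ≡ 75.
  x = λ² - 27 - 57 = 5625 - 84 ≡ 23; y = λ·(27 - 23) - 66 ≡ 56. → (23, 56)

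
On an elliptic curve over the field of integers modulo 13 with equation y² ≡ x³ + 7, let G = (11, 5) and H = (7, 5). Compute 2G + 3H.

(11, 5)

First 2G:
Repeated addition: build up to 2G.
2G: tangent at (11, 5): λ = (3·11² + 0)/(2·5) ≡ 12/10. 10⁻¹ ≡ 4 (mod 13), so λ ≡ 12·4 ≡ 9.
  x = λ² - 11 - 11 = 81 - 22 ≡ 7; y = λ·(11 - 7) - 5 ≡ 5. → (7, 5)
2G = (7, 5).
Next 3H:
Repeated addition: build up to 3H.
2H: tangent at (7, 5): λ = (3·7² + 0)/(2·5) ≡ 4/10. 10⁻¹ ≡ 4 (mod 13), so λ ≡ 4·4 ≡ 3.
  x = λ² - 7 - 7 = 9 - 14 ≡ 8; y = λ·(7 - 8) - 5 ≡ 5. → (8, 5)
3H: (8, 5) + (7, 5). λ = (5 - 5)/(7 - 8) ≡ 0/12 mod 13. 12⁻¹ ≡ 12 (mod 13) since 12·12 = 144 ≡ 1, so λ ≡ 0.
  x = λ² - 8 - 7 = 0 - 15 ≡ 11; y = λ·(8 - 11) - 5 ≡ 8. → (11, 8)
3H = (11, 8).
Finally 2G + 3H:
(7, 5) + (11, 8). λ = (8 - 5)/(11 - 7) ≡ 3/4 mod 13. 4⁻¹ ≡ 10 (mod 13), so λ ≡ 4.
  x = λ² - 7 - 11 = 16 - 18 ≡ 11; y = λ·(7 - 11) - 5 ≡ 5. → (11, 5)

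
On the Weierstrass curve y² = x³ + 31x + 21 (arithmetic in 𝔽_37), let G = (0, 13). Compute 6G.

Repeated addition: build up to 6G.
2G: tangent at (0, 13): λ = (3·0² + 31)/(2·13) ≡ 31/26. 26⁻¹ ≡ 10 (mod 37), so λ ≡ 31·10 ≡ 14.
  x = λ² - 0 - 0 = 196 - 0 ≡ 11; y = λ·(0 - 11) - 13 ≡ 18. → (11, 18)
3G: (11, 18) + (0, 13). λ = (13 - 18)/(0 - 11) ≡ 32/26 mod 37. 26⁻¹ ≡ 10 (mod 37) since 26·10 = 260 ≡ 1, so λ ≡ 24.
  x = λ² - 11 - 0 = 576 - 11 ≡ 10; y = λ·(11 - 10) - 18 ≡ 6. → (10, 6)
4G: (10, 6) + (0, 13). λ = (13 - 6)/(0 - 10) ≡ 7/27 mod 37. 27⁻¹ ≡ 11 (mod 37), so λ ≡ 3.
  x = λ² - 10 - 0 = 9 - 10 ≡ 36; y = λ·(10 - 36) - 6 ≡ 27. → (36, 27)
5G: (36, 27) + (0, 13). λ = (13 - 27)/(0 - 36) ≡ 23/1 mod 37. 1⁻¹ ≡ 1 (mod 37) since 1·1 = 1 ≡ 1, so λ ≡ 23.
  x = λ² - 36 - 0 = 529 - 36 ≡ 12; y = λ·(36 - 12) - 27 ≡ 7. → (12, 7)
6G: (12, 7) + (0, 13). λ = (13 - 7)/(0 - 12) ≡ 6/25 mod 37. 25⁻¹ ≡ 3 (mod 37) since 25·3 = 75 ≡ 1, so λ ≡ 18.
  x = λ² - 12 - 0 = 324 - 12 ≡ 16; y = λ·(12 - 16) - 7 ≡ 32. → (16, 32)

(16, 32)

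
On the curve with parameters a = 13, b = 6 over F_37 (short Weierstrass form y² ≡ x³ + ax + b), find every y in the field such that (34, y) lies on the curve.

none

x³ + 13x + 6 = 39752 ≡ 14 (mod 37).
14 is a non-residue mod 37; no y exists.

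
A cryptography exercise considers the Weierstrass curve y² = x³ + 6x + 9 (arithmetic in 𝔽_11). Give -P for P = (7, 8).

-(7, 8) = (7, -8 mod 11) = (7, 3).

(7, 3)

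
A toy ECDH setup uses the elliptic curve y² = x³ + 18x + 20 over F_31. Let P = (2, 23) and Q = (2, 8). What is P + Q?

O

The two points share x = 2 and their y-coordinates satisfy 23 + 8 ≡ 0 (mod 31), so they are inverses. Their sum is the point at infinity.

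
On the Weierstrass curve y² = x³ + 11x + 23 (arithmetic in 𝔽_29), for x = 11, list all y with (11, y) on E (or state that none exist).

5, 24

x³ + 11x + 23 = 1475 ≡ 25 (mod 29).
Square roots of 25 mod 29: 5 and 24 (since 5² = 25 ≡ 25).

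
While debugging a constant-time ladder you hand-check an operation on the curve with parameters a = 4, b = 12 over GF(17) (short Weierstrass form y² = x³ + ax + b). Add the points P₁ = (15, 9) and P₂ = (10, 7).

(1, 0)

(15, 9) + (10, 7). λ = (7 - 9)/(10 - 15) ≡ 15/12 mod 17. 12⁻¹ ≡ 10 (mod 17), so λ ≡ 14.
  x = λ² - 15 - 10 = 196 - 25 ≡ 1; y = λ·(15 - 1) - 9 ≡ 0. → (1, 0)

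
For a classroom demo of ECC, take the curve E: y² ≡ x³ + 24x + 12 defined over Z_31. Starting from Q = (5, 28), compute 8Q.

O

Double-and-add on 8 = (1000)₂. Start with Q = (5, 28) for the leading 1-bit.
double: tangent at (5, 28): λ = (3·5² + 24)/(2·28) ≡ 6/25. 25⁻¹ ≡ 5 (mod 31) since 25·5 = 125 ≡ 1, so λ ≡ 6·5 ≡ 30.
  x = λ² - 5 - 5 = 900 - 10 ≡ 22; y = λ·(5 - 22) - 28 ≡ 20. → (22, 20)
double: tangent at (22, 20): λ = (3·22² + 24)/(2·20) ≡ 19/9. 9⁻¹ ≡ 7 (mod 31), so λ ≡ 19·7 ≡ 9.
  x = λ² - 22 - 22 = 81 - 44 ≡ 6; y = λ·(22 - 6) - 20 ≡ 0. → (6, 0)
double: (6, 0) + (6, 0): same x and y₁ ≡ -y₂, so the sum is O.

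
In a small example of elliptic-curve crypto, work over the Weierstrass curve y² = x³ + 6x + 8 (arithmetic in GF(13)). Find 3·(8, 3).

Write G = (8, 3).
Repeated addition: build up to 3G.
2G: tangent at (8, 3): λ = (3·8² + 6)/(2·3) ≡ 3/6. 6⁻¹ ≡ 11 (mod 13) since 6·11 = 66 ≡ 1, so λ ≡ 3·11 ≡ 7.
  x = λ² - 8 - 8 = 49 - 16 ≡ 7; y = λ·(8 - 7) - 3 ≡ 4. → (7, 4)
3G: (7, 4) + (8, 3). λ = (3 - 4)/(8 - 7) ≡ 12/1 mod 13. 1⁻¹ ≡ 1 (mod 13) since 1·1 = 1 ≡ 1, so λ ≡ 12.
  x = λ² - 7 - 8 = 144 - 15 ≡ 12; y = λ·(7 - 12) - 4 ≡ 1. → (12, 1)

(12, 1)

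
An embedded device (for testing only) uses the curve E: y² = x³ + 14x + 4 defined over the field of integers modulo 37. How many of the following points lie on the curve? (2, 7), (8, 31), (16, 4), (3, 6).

(2, 7): 7² ≡ 12, rhs ≡ 3 → off.
(8, 31): 31² ≡ 36, rhs ≡ 36 → on.
(16, 4): 4² ≡ 16, rhs ≡ 32 → off.
(3, 6): 6² ≡ 36, rhs ≡ 36 → on.

2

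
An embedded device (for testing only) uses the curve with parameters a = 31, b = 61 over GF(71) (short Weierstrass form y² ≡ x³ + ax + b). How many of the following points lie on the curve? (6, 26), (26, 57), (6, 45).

(6, 26): 26² ≡ 37, rhs ≡ 37 → on.
(26, 57): 57² ≡ 54, rhs ≡ 54 → on.
(6, 45): 45² ≡ 37, rhs ≡ 37 → on.

3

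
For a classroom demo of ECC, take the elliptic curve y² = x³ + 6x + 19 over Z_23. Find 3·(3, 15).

Write P = (3, 15).
Repeated addition: build up to 3P.
2P: tangent at (3, 15): λ = (3·3² + 6)/(2·15) ≡ 10/7. 7⁻¹ ≡ 10 (mod 23), so λ ≡ 10·10 ≡ 8.
  x = λ² - 3 - 3 = 64 - 6 ≡ 12; y = λ·(3 - 12) - 15 ≡ 5. → (12, 5)
3P: (12, 5) + (3, 15). λ = (15 - 5)/(3 - 12) ≡ 10/14 mod 23. 14⁻¹ ≡ 5 (mod 23), so λ ≡ 4.
  x = λ² - 12 - 3 = 16 - 15 ≡ 1; y = λ·(12 - 1) - 5 ≡ 16. → (1, 16)

(1, 16)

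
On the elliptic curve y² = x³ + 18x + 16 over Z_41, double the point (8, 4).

(35, 15)

tangent at (8, 4): λ = (3·8² + 18)/(2·4) ≡ 5/8. 8⁻¹ ≡ 36 (mod 41), so λ ≡ 5·36 ≡ 16.
  x = λ² - 8 - 8 = 256 - 16 ≡ 35; y = λ·(8 - 35) - 4 ≡ 15. → (35, 15)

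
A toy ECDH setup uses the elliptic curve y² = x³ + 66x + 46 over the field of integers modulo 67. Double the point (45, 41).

tangent at (45, 41): λ = (3·45² + 66)/(2·41) ≡ 44/15. 15⁻¹ ≡ 9 (mod 67), so λ ≡ 44·9 ≡ 61.
  x = λ² - 45 - 45 = 3721 - 90 ≡ 13; y = λ·(45 - 13) - 41 ≡ 35. → (13, 35)

(13, 35)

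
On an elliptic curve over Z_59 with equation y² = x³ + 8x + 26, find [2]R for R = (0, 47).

(46, 47)

tangent at (0, 47): λ = (3·0² + 8)/(2·47) ≡ 8/35. 35⁻¹ ≡ 27 (mod 59) since 35·27 = 945 ≡ 1, so λ ≡ 8·27 ≡ 39.
  x = λ² - 0 - 0 = 1521 - 0 ≡ 46; y = λ·(0 - 46) - 47 ≡ 47. → (46, 47)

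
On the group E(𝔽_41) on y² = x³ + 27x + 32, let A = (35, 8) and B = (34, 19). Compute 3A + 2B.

(0, 14)

First 3A:
Repeated addition: build up to 3A.
2A: tangent at (35, 8): λ = (3·35² + 27)/(2·8) ≡ 12/16. 16⁻¹ ≡ 18 (mod 41) since 16·18 = 288 ≡ 1, so λ ≡ 12·18 ≡ 11.
  x = λ² - 35 - 35 = 121 - 70 ≡ 10; y = λ·(35 - 10) - 8 ≡ 21. → (10, 21)
3A: (10, 21) + (35, 8). λ = (8 - 21)/(35 - 10) ≡ 28/25 mod 41. 25⁻¹ ≡ 23 (mod 41), so λ ≡ 29.
  x = λ² - 10 - 35 = 841 - 45 ≡ 17; y = λ·(10 - 17) - 21 ≡ 22. → (17, 22)
3A = (17, 22).
Next 2B:
Repeated addition: build up to 2B.
2B: tangent at (34, 19): λ = (3·34² + 27)/(2·19) ≡ 10/38. 38⁻¹ ≡ 27 (mod 41), so λ ≡ 10·27 ≡ 24.
  x = λ² - 34 - 34 = 576 - 68 ≡ 16; y = λ·(34 - 16) - 19 ≡ 3. → (16, 3)
2B = (16, 3).
Finally 3A + 2B:
(17, 22) + (16, 3). λ = (3 - 22)/(16 - 17) ≡ 22/40 mod 41. 40⁻¹ ≡ 40 (mod 41) since 40·40 = 1600 ≡ 1, so λ ≡ 19.
  x = λ² - 17 - 16 = 361 - 33 ≡ 0; y = λ·(17 - 0) - 22 ≡ 14. → (0, 14)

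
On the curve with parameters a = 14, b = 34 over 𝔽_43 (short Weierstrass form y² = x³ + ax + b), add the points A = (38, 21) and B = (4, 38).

(38, 21) + (4, 38). λ = (38 - 21)/(4 - 38) ≡ 17/9 mod 43. 9⁻¹ ≡ 24 (mod 43), so λ ≡ 21.
  x = λ² - 38 - 4 = 441 - 42 ≡ 12; y = λ·(38 - 12) - 21 ≡ 9. → (12, 9)

(12, 9)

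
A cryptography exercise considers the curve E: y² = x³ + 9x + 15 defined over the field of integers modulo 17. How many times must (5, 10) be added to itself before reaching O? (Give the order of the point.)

12

2P: tangent at (5, 10): λ = (3·5² + 9)/(2·10) ≡ 16/3. 3⁻¹ ≡ 6 (mod 17), so λ ≡ 16·6 ≡ 11.
  x = λ² - 5 - 5 = 121 - 10 ≡ 9; y = λ·(5 - 9) - 10 ≡ 14. → (9, 14)
3P: (9, 14) + (5, 10). λ = (10 - 14)/(5 - 9) ≡ 13/13 mod 17. 13⁻¹ ≡ 4 (mod 17) since 13·4 = 52 ≡ 1, so λ ≡ 1.
  x = λ² - 9 - 5 = 1 - 14 ≡ 4; y = λ·(9 - 4) - 14 ≡ 8. → (4, 8)
4P: (4, 8) + (5, 10). λ = (10 - 8)/(5 - 4) ≡ 2/1 mod 17. 1⁻¹ ≡ 1 (mod 17), so λ ≡ 2.
  x = λ² - 4 - 5 = 4 - 9 ≡ 12; y = λ·(4 - 12) - 8 ≡ 10. → (12, 10)
5P: (12, 10) + (5, 10). λ = (10 - 10)/(5 - 12) ≡ 0/10 mod 17. 10⁻¹ ≡ 12 (mod 17), so λ ≡ 0.
  x = λ² - 12 - 5 = 0 - 17 ≡ 0; y = λ·(12 - 0) - 10 ≡ 7. → (0, 7)
6P: (0, 7) + (5, 10). λ = (10 - 7)/(5 - 0) ≡ 3/5 mod 17. 5⁻¹ ≡ 7 (mod 17) since 5·7 = 35 ≡ 1, so λ ≡ 4.
  x = λ² - 0 - 5 = 16 - 5 ≡ 11; y = λ·(0 - 11) - 7 ≡ 0. → (11, 0)
7P: (11, 0) + (5, 10). λ = (10 - 0)/(5 - 11) ≡ 10/11 mod 17. 11⁻¹ ≡ 14 (mod 17) since 11·14 = 154 ≡ 1, so λ ≡ 4.
  x = λ² - 11 - 5 = 16 - 16 ≡ 0; y = λ·(11 - 0) - 0 ≡ 10. → (0, 10)
8P: (0, 10) + (5, 10). λ = (10 - 10)/(5 - 0) ≡ 0/5 mod 17. 5⁻¹ ≡ 7 (mod 17), so λ ≡ 0.
  x = λ² - 0 - 5 = 0 - 5 ≡ 12; y = λ·(0 - 12) - 10 ≡ 7. → (12, 7)
9P: (12, 7) + (5, 10). λ = (10 - 7)/(5 - 12) ≡ 3/10 mod 17. 10⁻¹ ≡ 12 (mod 17) since 10·12 = 120 ≡ 1, so λ ≡ 2.
  x = λ² - 12 - 5 = 4 - 17 ≡ 4; y = λ·(12 - 4) - 7 ≡ 9. → (4, 9)
10P: (4, 9) + (5, 10). λ = (10 - 9)/(5 - 4) ≡ 1/1 mod 17. 1⁻¹ ≡ 1 (mod 17) since 1·1 = 1 ≡ 1, so λ ≡ 1.
  x = λ² - 4 - 5 = 1 - 9 ≡ 9; y = λ·(4 - 9) - 9 ≡ 3. → (9, 3)
11P: (9, 3) + (5, 10). λ = (10 - 3)/(5 - 9) ≡ 7/13 mod 17. 13⁻¹ ≡ 4 (mod 17), so λ ≡ 11.
  x = λ² - 9 - 5 = 121 - 14 ≡ 5; y = λ·(9 - 5) - 3 ≡ 7. → (5, 7)
12P: (5, 7) + (5, 10): same x and y₁ ≡ -y₂, so the sum is O.
12P = O, so the order is 12.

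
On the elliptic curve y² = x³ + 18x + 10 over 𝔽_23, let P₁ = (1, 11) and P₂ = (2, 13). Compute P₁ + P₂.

(1, 12)

(1, 11) + (2, 13). λ = (13 - 11)/(2 - 1) ≡ 2/1 mod 23. 1⁻¹ ≡ 1 (mod 23), so λ ≡ 2.
  x = λ² - 1 - 2 = 4 - 3 ≡ 1; y = λ·(1 - 1) - 11 ≡ 12. → (1, 12)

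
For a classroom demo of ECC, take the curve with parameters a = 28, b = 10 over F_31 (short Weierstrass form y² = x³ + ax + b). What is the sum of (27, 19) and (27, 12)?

The two points share x = 27 and their y-coordinates satisfy 19 + 12 ≡ 0 (mod 31), so they are inverses. Their sum is the point at infinity.

O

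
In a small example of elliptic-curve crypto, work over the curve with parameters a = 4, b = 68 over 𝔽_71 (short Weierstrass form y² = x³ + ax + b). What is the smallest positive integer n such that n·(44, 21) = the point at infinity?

12

2P: tangent at (44, 21): λ = (3·44² + 4)/(2·21) ≡ 61/42. 42⁻¹ ≡ 22 (mod 71) since 42·22 = 924 ≡ 1, so λ ≡ 61·22 ≡ 64.
  x = λ² - 44 - 44 = 4096 - 88 ≡ 32; y = λ·(44 - 32) - 21 ≡ 37. → (32, 37)
3P: (32, 37) + (44, 21). λ = (21 - 37)/(44 - 32) ≡ 55/12 mod 71. 12⁻¹ ≡ 6 (mod 71), so λ ≡ 46.
  x = λ² - 32 - 44 = 2116 - 76 ≡ 52; y = λ·(32 - 52) - 37 ≡ 37. → (52, 37)
4P: (52, 37) + (44, 21). λ = (21 - 37)/(44 - 52) ≡ 55/63 mod 71. 63⁻¹ ≡ 62 (mod 71), so λ ≡ 2.
  x = λ² - 52 - 44 = 4 - 96 ≡ 50; y = λ·(52 - 50) - 37 ≡ 38. → (50, 38)
5P: (50, 38) + (44, 21). λ = (21 - 38)/(44 - 50) ≡ 54/65 mod 71. 65⁻¹ ≡ 59 (mod 71), so λ ≡ 62.
  x = λ² - 50 - 44 = 3844 - 94 ≡ 58; y = λ·(50 - 58) - 38 ≡ 34. → (58, 34)
6P: (58, 34) + (44, 21). λ = (21 - 34)/(44 - 58) ≡ 58/57 mod 71. 57⁻¹ ≡ 5 (mod 71), so λ ≡ 6.
  x = λ² - 58 - 44 = 36 - 102 ≡ 5; y = λ·(58 - 5) - 34 ≡ 0. → (5, 0)
7P: (5, 0) + (44, 21). λ = (21 - 0)/(44 - 5) ≡ 21/39 mod 71. 39⁻¹ ≡ 51 (mod 71) since 39·51 = 1989 ≡ 1, so λ ≡ 6.
  x = λ² - 5 - 44 = 36 - 49 ≡ 58; y = λ·(5 - 58) - 0 ≡ 37. → (58, 37)
8P: (58, 37) + (44, 21). λ = (21 - 37)/(44 - 58) ≡ 55/57 mod 71. 57⁻¹ ≡ 5 (mod 71), so λ ≡ 62.
  x = λ² - 58 - 44 = 3844 - 102 ≡ 50; y = λ·(58 - 50) - 37 ≡ 33. → (50, 33)
9P: (50, 33) + (44, 21). λ = (21 - 33)/(44 - 50) ≡ 59/65 mod 71. 65⁻¹ ≡ 59 (mod 71) since 65·59 = 3835 ≡ 1, so λ ≡ 2.
  x = λ² - 50 - 44 = 4 - 94 ≡ 52; y = λ·(50 - 52) - 33 ≡ 34. → (52, 34)
10P: (52, 34) + (44, 21). λ = (21 - 34)/(44 - 52) ≡ 58/63 mod 71. 63⁻¹ ≡ 62 (mod 71), so λ ≡ 46.
  x = λ² - 52 - 44 = 2116 - 96 ≡ 32; y = λ·(52 - 32) - 34 ≡ 34. → (32, 34)
11P: (32, 34) + (44, 21). λ = (21 - 34)/(44 - 32) ≡ 58/12 mod 71. 12⁻¹ ≡ 6 (mod 71), so λ ≡ 64.
  x = λ² - 32 - 44 = 4096 - 76 ≡ 44; y = λ·(32 - 44) - 34 ≡ 50. → (44, 50)
12P: (44, 50) + (44, 21): same x and y₁ ≡ -y₂, so the sum is the point at infinity.
12P = the point at infinity, so the order is 12.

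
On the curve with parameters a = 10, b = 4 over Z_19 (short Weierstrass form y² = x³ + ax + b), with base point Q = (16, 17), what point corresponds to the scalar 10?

(0, 17)

Double-and-add on 10 = (1010)₂. Start with Q = (16, 17) for the leading 1-bit.
double: tangent at (16, 17): λ = (3·16² + 10)/(2·17) ≡ 18/15. 15⁻¹ ≡ 14 (mod 19), so λ ≡ 18·14 ≡ 5.
  x = λ² - 16 - 16 = 25 - 32 ≡ 12; y = λ·(16 - 12) - 17 ≡ 3. → (12, 3)
double: tangent at (12, 3): λ = (3·12² + 10)/(2·3) ≡ 5/6. 6⁻¹ ≡ 16 (mod 19), so λ ≡ 5·16 ≡ 4.
  x = λ² - 12 - 12 = 16 - 24 ≡ 11; y = λ·(12 - 11) - 3 ≡ 1. → (11, 1)
add Q: (11, 1) + (16, 17). λ = (17 - 1)/(16 - 11) ≡ 16/5 mod 19. 5⁻¹ ≡ 4 (mod 19), so λ ≡ 7.
  x = λ² - 11 - 16 = 49 - 27 ≡ 3; y = λ·(11 - 3) - 1 ≡ 17. → (3, 17)
double: tangent at (3, 17): λ = (3·3² + 10)/(2·17) ≡ 18/15. 15⁻¹ ≡ 14 (mod 19) since 15·14 = 210 ≡ 1, so λ ≡ 18·14 ≡ 5.
  x = λ² - 3 - 3 = 25 - 6 ≡ 0; y = λ·(3 - 0) - 17 ≡ 17. → (0, 17)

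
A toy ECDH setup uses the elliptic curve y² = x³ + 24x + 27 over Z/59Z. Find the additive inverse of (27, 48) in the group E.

-(27, 48) = (27, -48 mod 59) = (27, 11).

(27, 11)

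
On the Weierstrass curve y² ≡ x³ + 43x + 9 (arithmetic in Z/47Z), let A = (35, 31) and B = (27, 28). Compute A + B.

(27, 19)

(35, 31) + (27, 28). λ = (28 - 31)/(27 - 35) ≡ 44/39 mod 47. 39⁻¹ ≡ 41 (mod 47), so λ ≡ 18.
  x = λ² - 35 - 27 = 324 - 62 ≡ 27; y = λ·(35 - 27) - 31 ≡ 19. → (27, 19)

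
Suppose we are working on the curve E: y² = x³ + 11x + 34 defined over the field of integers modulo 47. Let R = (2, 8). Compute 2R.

(10, 4)

tangent at (2, 8): λ = (3·2² + 11)/(2·8) ≡ 23/16. 16⁻¹ ≡ 3 (mod 47) since 16·3 = 48 ≡ 1, so λ ≡ 23·3 ≡ 22.
  x = λ² - 2 - 2 = 484 - 4 ≡ 10; y = λ·(2 - 10) - 8 ≡ 4. → (10, 4)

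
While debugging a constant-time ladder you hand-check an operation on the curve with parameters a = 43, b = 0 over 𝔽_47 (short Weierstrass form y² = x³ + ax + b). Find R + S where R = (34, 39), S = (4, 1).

(34, 39) + (4, 1). λ = (1 - 39)/(4 - 34) ≡ 9/17 mod 47. 17⁻¹ ≡ 36 (mod 47), so λ ≡ 42.
  x = λ² - 34 - 4 = 1764 - 38 ≡ 34; y = λ·(34 - 34) - 39 ≡ 8. → (34, 8)

(34, 8)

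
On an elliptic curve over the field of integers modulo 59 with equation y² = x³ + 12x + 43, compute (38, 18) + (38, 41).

O

The two points share x = 38 and their y-coordinates satisfy 18 + 41 ≡ 0 (mod 59), so they are inverses. Their sum is 𝒪.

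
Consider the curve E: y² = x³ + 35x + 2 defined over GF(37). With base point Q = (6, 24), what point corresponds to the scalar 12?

Repeated addition: build up to 12Q.
2Q: tangent at (6, 24): λ = (3·6² + 35)/(2·24) ≡ 32/11. 11⁻¹ ≡ 27 (mod 37), so λ ≡ 32·27 ≡ 13.
  x = λ² - 6 - 6 = 169 - 12 ≡ 9; y = λ·(6 - 9) - 24 ≡ 11. → (9, 11)
3Q: (9, 11) + (6, 24). λ = (24 - 11)/(6 - 9) ≡ 13/34 mod 37. 34⁻¹ ≡ 12 (mod 37), so λ ≡ 8.
  x = λ² - 9 - 6 = 64 - 15 ≡ 12; y = λ·(9 - 12) - 11 ≡ 2. → (12, 2)
4Q: (12, 2) + (6, 24). λ = (24 - 2)/(6 - 12) ≡ 22/31 mod 37. 31⁻¹ ≡ 6 (mod 37), so λ ≡ 21.
  x = λ² - 12 - 6 = 441 - 18 ≡ 16; y = λ·(12 - 16) - 2 ≡ 25. → (16, 25)
5Q: (16, 25) + (6, 24). λ = (24 - 25)/(6 - 16) ≡ 36/27 mod 37. 27⁻¹ ≡ 11 (mod 37), so λ ≡ 26.
  x = λ² - 16 - 6 = 676 - 22 ≡ 25; y = λ·(16 - 25) - 25 ≡ 0. → (25, 0)
6Q: (25, 0) + (6, 24). λ = (24 - 0)/(6 - 25) ≡ 24/18 mod 37. 18⁻¹ ≡ 35 (mod 37), so λ ≡ 26.
  x = λ² - 25 - 6 = 676 - 31 ≡ 16; y = λ·(25 - 16) - 0 ≡ 12. → (16, 12)
7Q: (16, 12) + (6, 24). λ = (24 - 12)/(6 - 16) ≡ 12/27 mod 37. 27⁻¹ ≡ 11 (mod 37) since 27·11 = 297 ≡ 1, so λ ≡ 21.
  x = λ² - 16 - 6 = 441 - 22 ≡ 12; y = λ·(16 - 12) - 12 ≡ 35. → (12, 35)
8Q: (12, 35) + (6, 24). λ = (24 - 35)/(6 - 12) ≡ 26/31 mod 37. 31⁻¹ ≡ 6 (mod 37) since 31·6 = 186 ≡ 1, so λ ≡ 8.
  x = λ² - 12 - 6 = 64 - 18 ≡ 9; y = λ·(12 - 9) - 35 ≡ 26. → (9, 26)
9Q: (9, 26) + (6, 24). λ = (24 - 26)/(6 - 9) ≡ 35/34 mod 37. 34⁻¹ ≡ 12 (mod 37) since 34·12 = 408 ≡ 1, so λ ≡ 13.
  x = λ² - 9 - 6 = 169 - 15 ≡ 6; y = λ·(9 - 6) - 26 ≡ 13. → (6, 13)
10Q: (6, 13) + (6, 24): same x and y₁ ≡ -y₂, so the sum is 𝒪.
11Q: 𝒪 + (6, 24) = (6, 24) (identity).
12Q: tangent at (6, 24): λ = (3·6² + 35)/(2·24) ≡ 32/11. 11⁻¹ ≡ 27 (mod 37), so λ ≡ 32·27 ≡ 13.
  x = λ² - 6 - 6 = 169 - 12 ≡ 9; y = λ·(6 - 9) - 24 ≡ 11. → (9, 11)

(9, 11)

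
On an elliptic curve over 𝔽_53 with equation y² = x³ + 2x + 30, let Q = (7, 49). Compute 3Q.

Repeated addition: build up to 3Q.
2Q: tangent at (7, 49): λ = (3·7² + 2)/(2·49) ≡ 43/45. 45⁻¹ ≡ 33 (mod 53), so λ ≡ 43·33 ≡ 41.
  x = λ² - 7 - 7 = 1681 - 14 ≡ 24; y = λ·(7 - 24) - 49 ≡ 49. → (24, 49)
3Q: (24, 49) + (7, 49). λ = (49 - 49)/(7 - 24) ≡ 0/36 mod 53. 36⁻¹ ≡ 28 (mod 53), so λ ≡ 0.
  x = λ² - 24 - 7 = 0 - 31 ≡ 22; y = λ·(24 - 22) - 49 ≡ 4. → (22, 4)

(22, 4)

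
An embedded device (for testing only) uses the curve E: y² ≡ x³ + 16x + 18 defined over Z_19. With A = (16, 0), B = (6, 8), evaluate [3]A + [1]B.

(6, 11)

First 3A:
Repeated addition: build up to 3A.
2A: (16, 0) + (16, 0): same x and y₁ ≡ -y₂, so the sum is the point at infinity.
3A: the point at infinity + (16, 0) = (16, 0) (identity).
3A = (16, 0).
Finally 3A + B:
(16, 0) + (6, 8). λ = (8 - 0)/(6 - 16) ≡ 8/9 mod 19. 9⁻¹ ≡ 17 (mod 19) since 9·17 = 153 ≡ 1, so λ ≡ 3.
  x = λ² - 16 - 6 = 9 - 22 ≡ 6; y = λ·(16 - 6) - 0 ≡ 11. → (6, 11)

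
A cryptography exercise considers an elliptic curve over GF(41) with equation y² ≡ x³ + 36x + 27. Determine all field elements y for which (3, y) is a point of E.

11, 30

x³ + 36x + 27 = 162 ≡ 39 (mod 41).
Square roots of 39 mod 41: 11 and 30 (since 11² = 121 ≡ 39).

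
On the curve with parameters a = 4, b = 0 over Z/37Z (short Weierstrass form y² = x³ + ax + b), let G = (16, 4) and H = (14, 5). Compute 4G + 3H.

First 4G:
Repeated addition: build up to 4G.
2G: tangent at (16, 4): λ = (3·16² + 4)/(2·4) ≡ 32/8. 8⁻¹ ≡ 14 (mod 37) since 8·14 = 112 ≡ 1, so λ ≡ 32·14 ≡ 4.
  x = λ² - 16 - 16 = 16 - 32 ≡ 21; y = λ·(16 - 21) - 4 ≡ 13. → (21, 13)
3G: (21, 13) + (16, 4). λ = (4 - 13)/(16 - 21) ≡ 28/32 mod 37. 32⁻¹ ≡ 22 (mod 37) since 32·22 = 704 ≡ 1, so λ ≡ 24.
  x = λ² - 21 - 16 = 576 - 37 ≡ 21; y = λ·(21 - 21) - 13 ≡ 24. → (21, 24)
4G: (21, 24) + (16, 4). λ = (4 - 24)/(16 - 21) ≡ 17/32 mod 37. 32⁻¹ ≡ 22 (mod 37) since 32·22 = 704 ≡ 1, so λ ≡ 4.
  x = λ² - 21 - 16 = 16 - 37 ≡ 16; y = λ·(21 - 16) - 24 ≡ 33. → (16, 33)
4G = (16, 33).
Next 3H:
Repeated addition: build up to 3H.
2H: tangent at (14, 5): λ = (3·14² + 4)/(2·5) ≡ 0/10. 10⁻¹ ≡ 26 (mod 37), so λ ≡ 0·26 ≡ 0.
  x = λ² - 14 - 14 = 0 - 28 ≡ 9; y = λ·(14 - 9) - 5 ≡ 32. → (9, 32)
3H: (9, 32) + (14, 5). λ = (5 - 32)/(14 - 9) ≡ 10/5 mod 37. 5⁻¹ ≡ 15 (mod 37), so λ ≡ 2.
  x = λ² - 9 - 14 = 4 - 23 ≡ 18; y = λ·(9 - 18) - 32 ≡ 24. → (18, 24)
3H = (18, 24).
Finally 4G + 3H:
(16, 33) + (18, 24). λ = (24 - 33)/(18 - 16) ≡ 28/2 mod 37. 2⁻¹ ≡ 19 (mod 37) since 2·19 = 38 ≡ 1, so λ ≡ 14.
  x = λ² - 16 - 18 = 196 - 34 ≡ 14; y = λ·(16 - 14) - 33 ≡ 32. → (14, 32)

(14, 32)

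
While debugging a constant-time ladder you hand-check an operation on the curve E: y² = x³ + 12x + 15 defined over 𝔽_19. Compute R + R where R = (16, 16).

(15, 6)

tangent at (16, 16): λ = (3·16² + 12)/(2·16) ≡ 1/13. 13⁻¹ ≡ 3 (mod 19), so λ ≡ 1·3 ≡ 3.
  x = λ² - 16 - 16 = 9 - 32 ≡ 15; y = λ·(16 - 15) - 16 ≡ 6. → (15, 6)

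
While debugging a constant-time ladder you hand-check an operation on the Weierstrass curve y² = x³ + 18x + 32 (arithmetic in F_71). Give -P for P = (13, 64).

(13, 7)

-(13, 64) = (13, -64 mod 71) = (13, 7).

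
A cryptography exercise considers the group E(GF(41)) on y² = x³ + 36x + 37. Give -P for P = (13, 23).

-(13, 23) = (13, -23 mod 41) = (13, 18).

(13, 18)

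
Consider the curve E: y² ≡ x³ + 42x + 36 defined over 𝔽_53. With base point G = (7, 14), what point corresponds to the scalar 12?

Repeated addition: build up to 12G.
2G: tangent at (7, 14): λ = (3·7² + 42)/(2·14) ≡ 30/28. 28⁻¹ ≡ 36 (mod 53), so λ ≡ 30·36 ≡ 20.
  x = λ² - 7 - 7 = 400 - 14 ≡ 15; y = λ·(7 - 15) - 14 ≡ 38. → (15, 38)
3G: (15, 38) + (7, 14). λ = (14 - 38)/(7 - 15) ≡ 29/45 mod 53. 45⁻¹ ≡ 33 (mod 53) since 45·33 = 1485 ≡ 1, so λ ≡ 3.
  x = λ² - 15 - 7 = 9 - 22 ≡ 40; y = λ·(15 - 40) - 38 ≡ 46. → (40, 46)
4G: (40, 46) + (7, 14). λ = (14 - 46)/(7 - 40) ≡ 21/20 mod 53. 20⁻¹ ≡ 8 (mod 53) since 20·8 = 160 ≡ 1, so λ ≡ 9.
  x = λ² - 40 - 7 = 81 - 47 ≡ 34; y = λ·(40 - 34) - 46 ≡ 8. → (34, 8)
5G: (34, 8) + (7, 14). λ = (14 - 8)/(7 - 34) ≡ 6/26 mod 53. 26⁻¹ ≡ 51 (mod 53), so λ ≡ 41.
  x = λ² - 34 - 7 = 1681 - 41 ≡ 50; y = λ·(34 - 50) - 8 ≡ 25. → (50, 25)
6G: (50, 25) + (7, 14). λ = (14 - 25)/(7 - 50) ≡ 42/10 mod 53. 10⁻¹ ≡ 16 (mod 53), so λ ≡ 36.
  x = λ² - 50 - 7 = 1296 - 57 ≡ 20; y = λ·(50 - 20) - 25 ≡ 48. → (20, 48)
7G: (20, 48) + (7, 14). λ = (14 - 48)/(7 - 20) ≡ 19/40 mod 53. 40⁻¹ ≡ 4 (mod 53), so λ ≡ 23.
  x = λ² - 20 - 7 = 529 - 27 ≡ 25; y = λ·(20 - 25) - 48 ≡ 49. → (25, 49)
8G: (25, 49) + (7, 14). λ = (14 - 49)/(7 - 25) ≡ 18/35 mod 53. 35⁻¹ ≡ 50 (mod 53) since 35·50 = 1750 ≡ 1, so λ ≡ 52.
  x = λ² - 25 - 7 = 2704 - 32 ≡ 22; y = λ·(25 - 22) - 49 ≡ 1. → (22, 1)
9G: (22, 1) + (7, 14). λ = (14 - 1)/(7 - 22) ≡ 13/38 mod 53. 38⁻¹ ≡ 7 (mod 53), so λ ≡ 38.
  x = λ² - 22 - 7 = 1444 - 29 ≡ 37; y = λ·(22 - 37) - 1 ≡ 12. → (37, 12)
10G: (37, 12) + (7, 14). λ = (14 - 12)/(7 - 37) ≡ 2/23 mod 53. 23⁻¹ ≡ 30 (mod 53), so λ ≡ 7.
  x = λ² - 37 - 7 = 49 - 44 ≡ 5; y = λ·(37 - 5) - 12 ≡ 0. → (5, 0)
11G: (5, 0) + (7, 14). λ = (14 - 0)/(7 - 5) ≡ 14/2 mod 53. 2⁻¹ ≡ 27 (mod 53), so λ ≡ 7.
  x = λ² - 5 - 7 = 49 - 12 ≡ 37; y = λ·(5 - 37) - 0 ≡ 41. → (37, 41)
12G: (37, 41) + (7, 14). λ = (14 - 41)/(7 - 37) ≡ 26/23 mod 53. 23⁻¹ ≡ 30 (mod 53) since 23·30 = 690 ≡ 1, so λ ≡ 38.
  x = λ² - 37 - 7 = 1444 - 44 ≡ 22; y = λ·(37 - 22) - 41 ≡ 52. → (22, 52)

(22, 52)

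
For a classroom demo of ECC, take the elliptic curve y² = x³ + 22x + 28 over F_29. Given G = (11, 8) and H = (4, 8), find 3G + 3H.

First 3G:
Repeated addition: build up to 3G.
2G: tangent at (11, 8): λ = (3·11² + 22)/(2·8) ≡ 8/16. 16⁻¹ ≡ 20 (mod 29) since 16·20 = 320 ≡ 1, so λ ≡ 8·20 ≡ 15.
  x = λ² - 11 - 11 = 225 - 22 ≡ 0; y = λ·(11 - 0) - 8 ≡ 12. → (0, 12)
3G: (0, 12) + (11, 8). λ = (8 - 12)/(11 - 0) ≡ 25/11 mod 29. 11⁻¹ ≡ 8 (mod 29) since 11·8 = 88 ≡ 1, so λ ≡ 26.
  x = λ² - 0 - 11 = 676 - 11 ≡ 27; y = λ·(0 - 27) - 12 ≡ 11. → (27, 11)
3G = (27, 11).
Next 3H:
Repeated addition: build up to 3H.
2H: tangent at (4, 8): λ = (3·4² + 22)/(2·8) ≡ 12/16. 16⁻¹ ≡ 20 (mod 29), so λ ≡ 12·20 ≡ 8.
  x = λ² - 4 - 4 = 64 - 8 ≡ 27; y = λ·(4 - 27) - 8 ≡ 11. → (27, 11)
3H: (27, 11) + (4, 8). λ = (8 - 11)/(4 - 27) ≡ 26/6 mod 29. 6⁻¹ ≡ 5 (mod 29), so λ ≡ 14.
  x = λ² - 27 - 4 = 196 - 31 ≡ 20; y = λ·(27 - 20) - 11 ≡ 0. → (20, 0)
3H = (20, 0).
Finally 3G + 3H:
(27, 11) + (20, 0). λ = (0 - 11)/(20 - 27) ≡ 18/22 mod 29. 22⁻¹ ≡ 4 (mod 29), so λ ≡ 14.
  x = λ² - 27 - 20 = 196 - 47 ≡ 4; y = λ·(27 - 4) - 11 ≡ 21. → (4, 21)

(4, 21)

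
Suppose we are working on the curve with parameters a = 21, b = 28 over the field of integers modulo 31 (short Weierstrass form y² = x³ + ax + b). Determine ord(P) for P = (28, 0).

2P: (28, 0) + (28, 0): same x and y₁ ≡ -y₂, so the sum is the point at infinity.
2P = the point at infinity, so the order is 2.

2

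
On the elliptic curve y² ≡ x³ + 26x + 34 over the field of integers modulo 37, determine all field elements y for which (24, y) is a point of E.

none

x³ + 26x + 34 = 14482 ≡ 15 (mod 37).
15 is a non-residue mod 37; no y exists.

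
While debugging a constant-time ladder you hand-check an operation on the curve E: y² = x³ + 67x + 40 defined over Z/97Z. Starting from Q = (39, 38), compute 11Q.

(34, 3)

Double-and-add on 11 = (1011)₂. Start with Q = (39, 38) for the leading 1-bit.
double: tangent at (39, 38): λ = (3·39² + 67)/(2·38) ≡ 71/76. 76⁻¹ ≡ 60 (mod 97), so λ ≡ 71·60 ≡ 89.
  x = λ² - 39 - 39 = 7921 - 78 ≡ 83; y = λ·(39 - 83) - 38 ≡ 23. → (83, 23)
double: tangent at (83, 23): λ = (3·83² + 67)/(2·23) ≡ 73/46. 46⁻¹ ≡ 19 (mod 97), so λ ≡ 73·19 ≡ 29.
  x = λ² - 83 - 83 = 841 - 166 ≡ 93; y = λ·(83 - 93) - 23 ≡ 75. → (93, 75)
add Q: (93, 75) + (39, 38). λ = (38 - 75)/(39 - 93) ≡ 60/43 mod 97. 43⁻¹ ≡ 88 (mod 97) since 43·88 = 3784 ≡ 1, so λ ≡ 42.
  x = λ² - 93 - 39 = 1764 - 132 ≡ 80; y = λ·(93 - 80) - 75 ≡ 83. → (80, 83)
double: tangent at (80, 83): λ = (3·80² + 67)/(2·83) ≡ 61/69. 69⁻¹ ≡ 45 (mod 97), so λ ≡ 61·45 ≡ 29.
  x = λ² - 80 - 80 = 841 - 160 ≡ 2; y = λ·(80 - 2) - 83 ≡ 45. → (2, 45)
add Q: (2, 45) + (39, 38). λ = (38 - 45)/(39 - 2) ≡ 90/37 mod 97. 37⁻¹ ≡ 21 (mod 97), so λ ≡ 47.
  x = λ² - 2 - 39 = 2209 - 41 ≡ 34; y = λ·(2 - 34) - 45 ≡ 3. → (34, 3)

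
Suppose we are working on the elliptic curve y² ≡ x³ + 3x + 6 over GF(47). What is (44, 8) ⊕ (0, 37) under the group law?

(44, 8) + (0, 37). λ = (37 - 8)/(0 - 44) ≡ 29/3 mod 47. 3⁻¹ ≡ 16 (mod 47), so λ ≡ 41.
  x = λ² - 44 - 0 = 1681 - 44 ≡ 39; y = λ·(44 - 39) - 8 ≡ 9. → (39, 9)

(39, 9)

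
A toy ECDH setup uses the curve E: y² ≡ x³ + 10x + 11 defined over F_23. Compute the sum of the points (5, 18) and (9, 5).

(5, 18) + (9, 5). λ = (5 - 18)/(9 - 5) ≡ 10/4 mod 23. 4⁻¹ ≡ 6 (mod 23) since 4·6 = 24 ≡ 1, so λ ≡ 14.
  x = λ² - 5 - 9 = 196 - 14 ≡ 21; y = λ·(5 - 21) - 18 ≡ 11. → (21, 11)

(21, 11)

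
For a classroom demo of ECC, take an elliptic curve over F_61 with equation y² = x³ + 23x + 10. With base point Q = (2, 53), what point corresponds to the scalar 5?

O

Repeated addition: build up to 5Q.
2Q: tangent at (2, 53): λ = (3·2² + 23)/(2·53) ≡ 35/45. 45⁻¹ ≡ 19 (mod 61), so λ ≡ 35·19 ≡ 55.
  x = λ² - 2 - 2 = 3025 - 4 ≡ 32; y = λ·(2 - 32) - 53 ≡ 5. → (32, 5)
3Q: (32, 5) + (2, 53). λ = (53 - 5)/(2 - 32) ≡ 48/31 mod 61. 31⁻¹ ≡ 2 (mod 61) since 31·2 = 62 ≡ 1, so λ ≡ 35.
  x = λ² - 32 - 2 = 1225 - 34 ≡ 32; y = λ·(32 - 32) - 5 ≡ 56. → (32, 56)
4Q: (32, 56) + (2, 53). λ = (53 - 56)/(2 - 32) ≡ 58/31 mod 61. 31⁻¹ ≡ 2 (mod 61), so λ ≡ 55.
  x = λ² - 32 - 2 = 3025 - 34 ≡ 2; y = λ·(32 - 2) - 56 ≡ 8. → (2, 8)
5Q: (2, 8) + (2, 53): same x and y₁ ≡ -y₂, so the sum is ∞.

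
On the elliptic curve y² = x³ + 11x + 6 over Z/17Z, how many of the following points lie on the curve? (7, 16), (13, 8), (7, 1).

2

(7, 16): 16² ≡ 1, rhs ≡ 1 → on.
(13, 8): 8² ≡ 13, rhs ≡ 0 → off.
(7, 1): 1² ≡ 1, rhs ≡ 1 → on.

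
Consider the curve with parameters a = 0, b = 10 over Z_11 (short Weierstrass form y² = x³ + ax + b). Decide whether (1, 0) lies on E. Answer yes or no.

y² = 0² ≡ 0; x³ + 0x + 10 = 11 ≡ 0 (mod 11). 0 = 0.

yes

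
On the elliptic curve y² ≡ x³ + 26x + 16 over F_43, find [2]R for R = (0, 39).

tangent at (0, 39): λ = (3·0² + 26)/(2·39) ≡ 26/35. 35⁻¹ ≡ 16 (mod 43), so λ ≡ 26·16 ≡ 29.
  x = λ² - 0 - 0 = 841 - 0 ≡ 24; y = λ·(0 - 24) - 39 ≡ 39. → (24, 39)

(24, 39)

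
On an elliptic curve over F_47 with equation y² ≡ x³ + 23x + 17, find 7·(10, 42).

Write P = (10, 42).
Repeated addition: build up to 7P.
2P: tangent at (10, 42): λ = (3·10² + 23)/(2·42) ≡ 41/37. 37⁻¹ ≡ 14 (mod 47), so λ ≡ 41·14 ≡ 10.
  x = λ² - 10 - 10 = 100 - 20 ≡ 33; y = λ·(10 - 33) - 42 ≡ 10. → (33, 10)
3P: (33, 10) + (10, 42). λ = (42 - 10)/(10 - 33) ≡ 32/24 mod 47. 24⁻¹ ≡ 2 (mod 47) since 24·2 = 48 ≡ 1, so λ ≡ 17.
  x = λ² - 33 - 10 = 289 - 43 ≡ 11; y = λ·(33 - 11) - 10 ≡ 35. → (11, 35)
4P: (11, 35) + (10, 42). λ = (42 - 35)/(10 - 11) ≡ 7/46 mod 47. 46⁻¹ ≡ 46 (mod 47) since 46·46 = 2116 ≡ 1, so λ ≡ 40.
  x = λ² - 11 - 10 = 1600 - 21 ≡ 28; y = λ·(11 - 28) - 35 ≡ 37. → (28, 37)
5P: (28, 37) + (10, 42). λ = (42 - 37)/(10 - 28) ≡ 5/29 mod 47. 29⁻¹ ≡ 13 (mod 47), so λ ≡ 18.
  x = λ² - 28 - 10 = 324 - 38 ≡ 4; y = λ·(28 - 4) - 37 ≡ 19. → (4, 19)
6P: (4, 19) + (10, 42). λ = (42 - 19)/(10 - 4) ≡ 23/6 mod 47. 6⁻¹ ≡ 8 (mod 47), so λ ≡ 43.
  x = λ² - 4 - 10 = 1849 - 14 ≡ 2; y = λ·(4 - 2) - 19 ≡ 20. → (2, 20)
7P: (2, 20) + (10, 42). λ = (42 - 20)/(10 - 2) ≡ 22/8 mod 47. 8⁻¹ ≡ 6 (mod 47), so λ ≡ 38.
  x = λ² - 2 - 10 = 1444 - 12 ≡ 22; y = λ·(2 - 22) - 20 ≡ 19. → (22, 19)

(22, 19)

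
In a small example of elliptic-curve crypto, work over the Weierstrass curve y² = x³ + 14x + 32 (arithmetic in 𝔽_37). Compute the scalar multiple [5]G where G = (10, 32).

(12, 2)

Repeated addition: build up to 5G.
2G: tangent at (10, 32): λ = (3·10² + 14)/(2·32) ≡ 18/27. 27⁻¹ ≡ 11 (mod 37), so λ ≡ 18·11 ≡ 13.
  x = λ² - 10 - 10 = 169 - 20 ≡ 1; y = λ·(10 - 1) - 32 ≡ 11. → (1, 11)
3G: (1, 11) + (10, 32). λ = (32 - 11)/(10 - 1) ≡ 21/9 mod 37. 9⁻¹ ≡ 33 (mod 37) since 9·33 = 297 ≡ 1, so λ ≡ 27.
  x = λ² - 1 - 10 = 729 - 11 ≡ 15; y = λ·(1 - 15) - 11 ≡ 18. → (15, 18)
4G: (15, 18) + (10, 32). λ = (32 - 18)/(10 - 15) ≡ 14/32 mod 37. 32⁻¹ ≡ 22 (mod 37) since 32·22 = 704 ≡ 1, so λ ≡ 12.
  x = λ² - 15 - 10 = 144 - 25 ≡ 8; y = λ·(15 - 8) - 18 ≡ 29. → (8, 29)
5G: (8, 29) + (10, 32). λ = (32 - 29)/(10 - 8) ≡ 3/2 mod 37. 2⁻¹ ≡ 19 (mod 37) since 2·19 = 38 ≡ 1, so λ ≡ 20.
  x = λ² - 8 - 10 = 400 - 18 ≡ 12; y = λ·(8 - 12) - 29 ≡ 2. → (12, 2)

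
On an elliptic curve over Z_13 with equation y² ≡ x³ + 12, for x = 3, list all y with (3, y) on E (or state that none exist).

0

x³ + 0x + 12 = 39 ≡ 0 (mod 13).
Only y = 0 satisfies y² ≡ 0.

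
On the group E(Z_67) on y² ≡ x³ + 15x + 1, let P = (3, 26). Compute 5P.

(11, 36)

Repeated addition: build up to 5P.
2P: tangent at (3, 26): λ = (3·3² + 15)/(2·26) ≡ 42/52. 52⁻¹ ≡ 58 (mod 67), so λ ≡ 42·58 ≡ 24.
  x = λ² - 3 - 3 = 576 - 6 ≡ 34; y = λ·(3 - 34) - 26 ≡ 34. → (34, 34)
3P: (34, 34) + (3, 26). λ = (26 - 34)/(3 - 34) ≡ 59/36 mod 67. 36⁻¹ ≡ 54 (mod 67), so λ ≡ 37.
  x = λ² - 34 - 3 = 1369 - 37 ≡ 59; y = λ·(34 - 59) - 34 ≡ 46. → (59, 46)
4P: (59, 46) + (3, 26). λ = (26 - 46)/(3 - 59) ≡ 47/11 mod 67. 11⁻¹ ≡ 61 (mod 67) since 11·61 = 671 ≡ 1, so λ ≡ 53.
  x = λ² - 59 - 3 = 2809 - 62 ≡ 0; y = λ·(59 - 0) - 46 ≡ 66. → (0, 66)
5P: (0, 66) + (3, 26). λ = (26 - 66)/(3 - 0) ≡ 27/3 mod 67. 3⁻¹ ≡ 45 (mod 67), so λ ≡ 9.
  x = λ² - 0 - 3 = 81 - 3 ≡ 11; y = λ·(0 - 11) - 66 ≡ 36. → (11, 36)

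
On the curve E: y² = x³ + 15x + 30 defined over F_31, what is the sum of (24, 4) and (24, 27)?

The two points share x = 24 and their y-coordinates satisfy 4 + 27 ≡ 0 (mod 31), so they are inverses. Their sum is ∞.

O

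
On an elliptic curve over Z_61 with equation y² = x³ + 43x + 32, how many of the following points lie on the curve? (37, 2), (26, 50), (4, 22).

(37, 2): 2² ≡ 4, rhs ≡ 60 → off.
(26, 50): 50² ≡ 60, rhs ≡ 60 → on.
(4, 22): 22² ≡ 57, rhs ≡ 24 → off.

1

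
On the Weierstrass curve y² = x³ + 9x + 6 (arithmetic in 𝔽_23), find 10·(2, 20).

Write Q = (2, 20).
Double-and-add on 10 = (1010)₂. Start with Q = (2, 20) for the leading 1-bit.
double: tangent at (2, 20): λ = (3·2² + 9)/(2·20) ≡ 21/17. 17⁻¹ ≡ 19 (mod 23), so λ ≡ 21·19 ≡ 8.
  x = λ² - 2 - 2 = 64 - 4 ≡ 14; y = λ·(2 - 14) - 20 ≡ 22. → (14, 22)
double: tangent at (14, 22): λ = (3·14² + 9)/(2·22) ≡ 22/21. 21⁻¹ ≡ 11 (mod 23), so λ ≡ 22·11 ≡ 12.
  x = λ² - 14 - 14 = 144 - 28 ≡ 1; y = λ·(14 - 1) - 22 ≡ 19. → (1, 19)
add Q: (1, 19) + (2, 20). λ = (20 - 19)/(2 - 1) ≡ 1/1 mod 23. 1⁻¹ ≡ 1 (mod 23), so λ ≡ 1.
  x = λ² - 1 - 2 = 1 - 3 ≡ 21; y = λ·(1 - 21) - 19 ≡ 7. → (21, 7)
double: tangent at (21, 7): λ = (3·21² + 9)/(2·7) ≡ 21/14. 14⁻¹ ≡ 5 (mod 23), so λ ≡ 21·5 ≡ 13.
  x = λ² - 21 - 21 = 169 - 42 ≡ 12; y = λ·(21 - 12) - 7 ≡ 18. → (12, 18)

(12, 18)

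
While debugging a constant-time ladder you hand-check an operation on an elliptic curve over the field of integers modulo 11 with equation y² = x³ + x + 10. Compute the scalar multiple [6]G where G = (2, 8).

(2, 8)

Repeated addition: build up to 6G.
2G: tangent at (2, 8): λ = (3·2² + 1)/(2·8) ≡ 2/5. 5⁻¹ ≡ 9 (mod 11), so λ ≡ 2·9 ≡ 7.
  x = λ² - 2 - 2 = 49 - 4 ≡ 1; y = λ·(2 - 1) - 8 ≡ 10. → (1, 10)
3G: (1, 10) + (2, 8). λ = (8 - 10)/(2 - 1) ≡ 9/1 mod 11. 1⁻¹ ≡ 1 (mod 11), so λ ≡ 9.
  x = λ² - 1 - 2 = 81 - 3 ≡ 1; y = λ·(1 - 1) - 10 ≡ 1. → (1, 1)
4G: (1, 1) + (2, 8). λ = (8 - 1)/(2 - 1) ≡ 7/1 mod 11. 1⁻¹ ≡ 1 (mod 11), so λ ≡ 7.
  x = λ² - 1 - 2 = 49 - 3 ≡ 2; y = λ·(1 - 2) - 1 ≡ 3. → (2, 3)
5G: (2, 3) + (2, 8): same x and y₁ ≡ -y₂, so the sum is the point at infinity.
6G: the point at infinity + (2, 8) = (2, 8) (identity).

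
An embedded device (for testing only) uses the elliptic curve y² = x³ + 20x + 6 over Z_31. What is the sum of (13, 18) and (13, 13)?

O

The two points share x = 13 and their y-coordinates satisfy 18 + 13 ≡ 0 (mod 31), so they are inverses. Their sum is O.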